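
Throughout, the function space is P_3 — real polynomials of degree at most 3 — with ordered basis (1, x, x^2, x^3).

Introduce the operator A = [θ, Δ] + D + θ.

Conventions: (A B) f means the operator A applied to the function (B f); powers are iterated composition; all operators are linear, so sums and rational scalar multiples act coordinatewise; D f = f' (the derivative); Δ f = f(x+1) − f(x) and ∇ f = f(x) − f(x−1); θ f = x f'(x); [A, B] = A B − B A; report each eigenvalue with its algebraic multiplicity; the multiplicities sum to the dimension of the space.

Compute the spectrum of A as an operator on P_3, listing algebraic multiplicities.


λ = 0 (multiplicity 1), λ = 1 (multiplicity 1), λ = 2 (multiplicity 1), λ = 3 (multiplicity 1)

image of 1: 0
image of x: x
image of x^2: 2x^2 - 2
image of x^3: 3x^3 - 6x - 3
the matrix is upper triangular; its diagonal is (0, 1, 2, 3)
for a triangular matrix the eigenvalues are the diagonal entries, with algebraic multiplicity their repetition count


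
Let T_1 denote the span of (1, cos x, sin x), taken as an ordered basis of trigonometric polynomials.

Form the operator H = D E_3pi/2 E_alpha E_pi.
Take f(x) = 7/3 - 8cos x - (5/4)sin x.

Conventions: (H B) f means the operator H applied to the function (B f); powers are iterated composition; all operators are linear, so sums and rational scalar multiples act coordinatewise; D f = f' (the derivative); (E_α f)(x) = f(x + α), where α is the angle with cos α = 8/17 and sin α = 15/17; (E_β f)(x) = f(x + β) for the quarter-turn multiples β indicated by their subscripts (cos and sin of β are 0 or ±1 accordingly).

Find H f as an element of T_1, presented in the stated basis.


E_pi f = 7/3 + 8cos x + (5/4)sin x
E_alpha E_pi f = 7/3 + (331/68)cos x - (110/17)sin x
E_3pi/2 E_alpha E_pi f = 7/3 + (110/17)cos x + (331/68)sin x
D (E_3pi/2 E_alpha) E_pi f = (331/68)cos x - (110/17)sin x

the image equals g(x) = (331/68)cos x - (110/17)sin x


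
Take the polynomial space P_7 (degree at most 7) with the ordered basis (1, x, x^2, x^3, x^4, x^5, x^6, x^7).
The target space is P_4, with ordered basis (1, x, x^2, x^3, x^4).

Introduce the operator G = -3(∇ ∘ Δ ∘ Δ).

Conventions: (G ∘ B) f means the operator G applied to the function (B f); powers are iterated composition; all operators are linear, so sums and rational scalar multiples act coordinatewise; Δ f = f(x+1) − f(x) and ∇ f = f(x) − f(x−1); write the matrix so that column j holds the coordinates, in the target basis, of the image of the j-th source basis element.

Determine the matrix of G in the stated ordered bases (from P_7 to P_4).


the matrix is [[0, 0, 0, -18, -36, -90, -180, -378]; [0, 0, 0, 0, -72, -180, -540, -1260]; [0, 0, 0, 0, 0, -180, -540, -1890]; [0, 0, 0, 0, 0, 0, -360, -1260]; [0, 0, 0, 0, 0, 0, 0, -630]] (rows listed top to bottom)

image of 1: 0
image of x: 0
image of x^2: 0
image of x^3: -18
image of x^4: -72x - 36
image of x^5: -180x^2 - 180x - 90
image of x^6: -360x^3 - 540x^2 - 540x - 180
image of x^7: -630x^4 - 1260x^3 - 1890x^2 - 1260x - 378
each image's coordinates form column j of the matrix


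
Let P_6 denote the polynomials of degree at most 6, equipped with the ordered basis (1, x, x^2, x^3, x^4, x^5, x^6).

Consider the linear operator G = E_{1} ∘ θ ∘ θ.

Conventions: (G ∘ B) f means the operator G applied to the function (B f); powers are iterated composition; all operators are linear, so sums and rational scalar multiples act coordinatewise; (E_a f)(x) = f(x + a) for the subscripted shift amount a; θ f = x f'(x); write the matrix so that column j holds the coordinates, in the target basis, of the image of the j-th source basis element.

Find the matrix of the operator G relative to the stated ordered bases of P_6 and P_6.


the matrix is [[0, 1, 4, 9, 16, 25, 36]; [0, 1, 8, 27, 64, 125, 216]; [0, 0, 4, 27, 96, 250, 540]; [0, 0, 0, 9, 64, 250, 720]; [0, 0, 0, 0, 16, 125, 540]; [0, 0, 0, 0, 0, 25, 216]; [0, 0, 0, 0, 0, 0, 36]] (rows listed top to bottom)

image of 1: 0
image of x: x + 1
image of x^2: 4x^2 + 8x + 4
image of x^3: 9x^3 + 27x^2 + 27x + 9
image of x^4: 16x^4 + 64x^3 + 96x^2 + 64x + 16
image of x^5: 25x^5 + 125x^4 + 250x^3 + 250x^2 + 125x + 25
image of x^6: 36x^6 + 216x^5 + 540x^4 + 720x^3 + 540x^2 + 216x + 36
each image's coordinates form column j of the matrix


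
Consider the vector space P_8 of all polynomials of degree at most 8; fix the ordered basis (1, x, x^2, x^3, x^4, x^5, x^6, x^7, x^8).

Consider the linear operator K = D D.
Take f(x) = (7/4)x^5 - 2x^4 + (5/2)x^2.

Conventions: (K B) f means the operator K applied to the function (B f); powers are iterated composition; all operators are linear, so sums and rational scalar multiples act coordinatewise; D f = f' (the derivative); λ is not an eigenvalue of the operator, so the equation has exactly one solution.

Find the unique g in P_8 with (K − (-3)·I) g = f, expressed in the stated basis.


g(x) = (7/12)x^5 - (2/3)x^4 - (35/9)x^3 + (7/2)x^2 + (70/9)x - 7/3

write g with unknown coordinates in the stated basis and equate coefficients in (K − (-3)·I) g = f
solving from the highest basis element down gives g = (7/12)x^5 - (2/3)x^4 - (35/9)x^3 + (7/2)x^2 + (70/9)x - 7/3
check: K g = (35/3)x^3 - 8x^2 - (70/3)x + 7
so K g − (-3)·g = (7/4)x^5 - 2x^4 + (5/2)x^2 = f ✓


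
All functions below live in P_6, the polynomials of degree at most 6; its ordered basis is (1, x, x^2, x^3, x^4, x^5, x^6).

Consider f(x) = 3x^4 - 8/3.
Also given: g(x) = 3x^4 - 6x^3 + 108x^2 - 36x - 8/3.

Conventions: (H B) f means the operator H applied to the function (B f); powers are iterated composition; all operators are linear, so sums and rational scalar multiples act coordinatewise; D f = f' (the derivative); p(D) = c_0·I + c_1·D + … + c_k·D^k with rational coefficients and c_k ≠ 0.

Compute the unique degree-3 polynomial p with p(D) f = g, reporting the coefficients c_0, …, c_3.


D^0 f = 3x^4 - 8/3
D^1 f = 12x^3
D^2 f = 36x^2
D^3 f = 72x
matching coefficients of g against c_0 f + c_1 Df + … from the top degree down determines the c_i
solution: c_0 = 1, c_1 = -1/2, c_2 = 3, c_3 = -1/2

p(D) = I − (1/2)·D + 3·D^2 − (1/2)·D^3, i.e. c_0 = 1, c_1 = -1/2, c_2 = 3, c_3 = -1/2


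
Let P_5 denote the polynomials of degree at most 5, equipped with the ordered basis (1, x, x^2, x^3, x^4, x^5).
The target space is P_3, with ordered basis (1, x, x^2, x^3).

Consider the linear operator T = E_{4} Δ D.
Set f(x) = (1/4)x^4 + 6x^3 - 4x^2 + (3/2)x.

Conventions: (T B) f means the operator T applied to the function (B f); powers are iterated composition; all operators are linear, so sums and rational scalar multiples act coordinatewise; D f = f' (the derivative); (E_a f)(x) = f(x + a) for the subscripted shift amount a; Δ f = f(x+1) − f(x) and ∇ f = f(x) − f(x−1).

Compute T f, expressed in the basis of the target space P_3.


the image equals g(x) = 3x^2 + 63x + 215

D f = x^3 + 18x^2 - 8x + 3/2
Δ D f = 3x^2 + 39x + 11
E_{4} (Δ D) f = 3x^2 + 63x + 215


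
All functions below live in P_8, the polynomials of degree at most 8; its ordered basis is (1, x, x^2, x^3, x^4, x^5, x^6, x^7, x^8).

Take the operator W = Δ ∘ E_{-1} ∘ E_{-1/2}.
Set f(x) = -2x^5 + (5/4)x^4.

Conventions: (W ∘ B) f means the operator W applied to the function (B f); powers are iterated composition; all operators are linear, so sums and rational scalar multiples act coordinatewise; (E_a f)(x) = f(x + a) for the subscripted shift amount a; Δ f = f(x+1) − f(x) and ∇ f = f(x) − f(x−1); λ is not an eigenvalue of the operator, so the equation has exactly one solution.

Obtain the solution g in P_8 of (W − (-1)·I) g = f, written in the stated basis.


g(x) = -2x^5 + (45/4)x^4 - 85x^3 + 455x^2 - (6465/4)x + 22991/8

write g with unknown coordinates in the stated basis and equate coefficients in (W − (-1)·I) g = f
solving from the highest basis element down gives g = -2x^5 + (45/4)x^4 - 85x^3 + 455x^2 - (6465/4)x + 22991/8
check: W g = -10x^4 + 85x^3 - 455x^2 + (6465/4)x - 22991/8
so W g − (-1)·g = -2x^5 + (5/4)x^4 = f ✓


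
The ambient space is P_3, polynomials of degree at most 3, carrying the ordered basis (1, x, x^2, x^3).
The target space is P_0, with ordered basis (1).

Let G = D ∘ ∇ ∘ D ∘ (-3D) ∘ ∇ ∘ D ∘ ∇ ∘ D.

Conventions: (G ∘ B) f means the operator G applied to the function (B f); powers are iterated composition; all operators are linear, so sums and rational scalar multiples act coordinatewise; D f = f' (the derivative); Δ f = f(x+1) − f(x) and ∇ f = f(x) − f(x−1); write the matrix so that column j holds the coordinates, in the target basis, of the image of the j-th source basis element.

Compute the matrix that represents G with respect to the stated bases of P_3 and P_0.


the matrix is [[0, 0, 0, 0]] (rows listed top to bottom)

image of 1: 0
image of x: 0
image of x^2: 0
image of x^3: 0
each image's coordinates form column j of the matrix


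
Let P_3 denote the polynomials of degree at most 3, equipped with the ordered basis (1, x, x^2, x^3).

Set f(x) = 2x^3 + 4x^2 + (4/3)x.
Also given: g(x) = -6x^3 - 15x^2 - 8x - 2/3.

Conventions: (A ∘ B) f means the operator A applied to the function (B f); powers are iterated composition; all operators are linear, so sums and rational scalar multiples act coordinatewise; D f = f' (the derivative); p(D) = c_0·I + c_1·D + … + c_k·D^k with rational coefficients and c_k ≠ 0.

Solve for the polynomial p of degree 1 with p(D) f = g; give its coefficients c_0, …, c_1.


p(D) = -3·I − (1/2)·D, i.e. c_0 = -3, c_1 = -1/2

D^0 f = 2x^3 + 4x^2 + (4/3)x
D^1 f = 6x^2 + 8x + 4/3
matching coefficients of g against c_0 f + c_1 Df + … from the top degree down determines the c_i
solution: c_0 = -3, c_1 = -1/2


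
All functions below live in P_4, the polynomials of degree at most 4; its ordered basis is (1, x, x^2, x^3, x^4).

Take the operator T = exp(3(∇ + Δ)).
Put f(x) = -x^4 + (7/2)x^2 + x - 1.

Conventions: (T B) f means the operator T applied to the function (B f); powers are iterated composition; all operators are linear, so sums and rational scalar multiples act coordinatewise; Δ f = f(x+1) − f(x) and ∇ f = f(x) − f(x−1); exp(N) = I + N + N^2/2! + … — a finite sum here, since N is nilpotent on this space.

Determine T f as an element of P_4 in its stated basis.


the result is g(x) = -x^4 - 24x^3 - (425/2)x^2 - 845x - 1309

order-1 term: -24x^3 + 18x + 6
order-2 term: -216x^2 - 18
order-3 term: -864x
order-4 term: -1296
the series for exp(3(∇ + Δ)) f terminates at order 4
exp(3(∇ + Δ)) f = -x^4 - 24x^3 - (425/2)x^2 - 845x - 1309


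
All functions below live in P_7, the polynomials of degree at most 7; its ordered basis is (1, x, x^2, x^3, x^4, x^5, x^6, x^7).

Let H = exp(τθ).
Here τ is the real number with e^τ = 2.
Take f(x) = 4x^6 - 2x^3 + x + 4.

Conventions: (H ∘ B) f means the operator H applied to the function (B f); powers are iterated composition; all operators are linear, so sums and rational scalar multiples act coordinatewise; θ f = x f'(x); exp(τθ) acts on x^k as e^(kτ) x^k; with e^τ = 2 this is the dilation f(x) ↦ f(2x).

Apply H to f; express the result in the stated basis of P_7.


the result is g(x) = 256x^6 - 16x^3 + 2x + 4

exp(τθ) x^k = e^(kτ) x^k; with e^τ = 2 this sends x^k to 2^k x^k
x ↦ 2 x
x^3 ↦ 8 x^3
x^6 ↦ 64 x^6
applying this coordinatewise to f: exp(τθ) f = 256x^6 - 16x^3 + 2x + 4


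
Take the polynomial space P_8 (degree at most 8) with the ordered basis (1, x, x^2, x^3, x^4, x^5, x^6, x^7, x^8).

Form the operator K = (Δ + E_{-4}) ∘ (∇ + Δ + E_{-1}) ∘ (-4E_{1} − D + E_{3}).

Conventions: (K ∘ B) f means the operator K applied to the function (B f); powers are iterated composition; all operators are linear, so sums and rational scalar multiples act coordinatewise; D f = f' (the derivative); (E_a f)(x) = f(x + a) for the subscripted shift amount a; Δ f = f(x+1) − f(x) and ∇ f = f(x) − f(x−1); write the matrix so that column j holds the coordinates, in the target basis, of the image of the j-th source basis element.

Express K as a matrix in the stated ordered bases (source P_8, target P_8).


the matrix is [[-3, 4, -23, -19, 125, 905, 9885, 48473, 315325]; [0, -3, 8, -69, -76, 625, 5430, 69195, 387784]; [0, 0, -3, 12, -138, -190, 1875, 19005, 276780]; [0, 0, 0, -3, 16, -230, -380, 4375, 50680]; [0, 0, 0, 0, -3, 20, -345, -665, 8750]; [0, 0, 0, 0, 0, -3, 24, -483, -1064]; [0, 0, 0, 0, 0, 0, -3, 28, -644]; [0, 0, 0, 0, 0, 0, 0, -3, 32]; [0, 0, 0, 0, 0, 0, 0, 0, -3]] (rows listed top to bottom)

image of 1: -3
image of x: -3x + 4
image of x^2: -3x^2 + 8x - 23
image of x^3: -3x^3 + 12x^2 - 69x - 19
image of x^4: -3x^4 + 16x^3 - 138x^2 - 76x + 125
image of x^5: -3x^5 + 20x^4 - 230x^3 - 190x^2 + 625x + 905
image of x^6: -3x^6 + 24x^5 - 345x^4 - 380x^3 + 1875x^2 + 5430x + 9885
image of x^7: -3x^7 + 28x^6 - 483x^5 - 665x^4 + 4375x^3 + 19005x^2 + 69195x + 48473
image of x^8: -3x^8 + 32x^7 - 644x^6 - 1064x^5 + 8750x^4 + 50680x^3 + 276780x^2 + 387784x + 315325
each image's coordinates form column j of the matrix


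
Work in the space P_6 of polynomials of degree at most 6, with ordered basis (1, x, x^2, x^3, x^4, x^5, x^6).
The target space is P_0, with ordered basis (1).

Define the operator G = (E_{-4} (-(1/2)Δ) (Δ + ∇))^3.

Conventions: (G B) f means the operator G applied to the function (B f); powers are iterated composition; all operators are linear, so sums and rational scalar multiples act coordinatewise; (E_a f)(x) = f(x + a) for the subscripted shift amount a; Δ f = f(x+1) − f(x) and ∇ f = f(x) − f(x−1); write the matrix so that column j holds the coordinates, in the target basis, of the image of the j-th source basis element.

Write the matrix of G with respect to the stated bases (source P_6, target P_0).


image of 1: 0
image of x: 0
image of x^2: 0
image of x^3: 0
image of x^4: 0
image of x^5: 0
image of x^6: -720
each image's coordinates form column j of the matrix

the matrix is [[0, 0, 0, 0, 0, 0, -720]] (rows listed top to bottom)


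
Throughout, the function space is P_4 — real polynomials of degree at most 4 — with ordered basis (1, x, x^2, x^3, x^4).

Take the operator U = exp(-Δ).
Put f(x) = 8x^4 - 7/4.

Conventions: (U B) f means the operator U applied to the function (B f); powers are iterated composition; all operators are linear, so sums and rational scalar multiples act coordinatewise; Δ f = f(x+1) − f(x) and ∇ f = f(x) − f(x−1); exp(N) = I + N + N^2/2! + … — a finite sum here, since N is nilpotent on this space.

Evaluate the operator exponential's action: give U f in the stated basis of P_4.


order-1 term: -32x^3 - 48x^2 - 32x - 8
order-2 term: 48x^2 + 96x + 56
order-3 term: -32x - 48
order-4 term: 8
the series for exp(-Δ) f terminates at order 4
exp(-Δ) f = 8x^4 - 32x^3 + 32x + 25/4

the image equals g(x) = 8x^4 - 32x^3 + 32x + 25/4


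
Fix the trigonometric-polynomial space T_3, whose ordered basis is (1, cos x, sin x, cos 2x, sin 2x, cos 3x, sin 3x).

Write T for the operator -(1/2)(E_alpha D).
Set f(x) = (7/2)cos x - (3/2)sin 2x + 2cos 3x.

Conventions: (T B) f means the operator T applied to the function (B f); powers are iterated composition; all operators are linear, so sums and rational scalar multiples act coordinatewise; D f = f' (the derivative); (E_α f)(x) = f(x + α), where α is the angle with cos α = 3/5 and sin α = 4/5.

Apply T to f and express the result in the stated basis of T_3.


D f = -(7/2)sin x - 3cos 2x - 6sin 3x
E_alpha D f = -(14/5)cos x - (21/10)sin x + (21/25)cos 2x + (72/25)sin 2x - (264/125)cos 3x + (702/125)sin 3x
(-(1/2)(E_alpha D)) f = (7/5)cos x + (21/20)sin x - (21/50)cos 2x - (36/25)sin 2x + (132/125)cos 3x - (351/125)sin 3x

the result is g(x) = (7/5)cos x + (21/20)sin x - (21/50)cos 2x - (36/25)sin 2x + (132/125)cos 3x - (351/125)sin 3x


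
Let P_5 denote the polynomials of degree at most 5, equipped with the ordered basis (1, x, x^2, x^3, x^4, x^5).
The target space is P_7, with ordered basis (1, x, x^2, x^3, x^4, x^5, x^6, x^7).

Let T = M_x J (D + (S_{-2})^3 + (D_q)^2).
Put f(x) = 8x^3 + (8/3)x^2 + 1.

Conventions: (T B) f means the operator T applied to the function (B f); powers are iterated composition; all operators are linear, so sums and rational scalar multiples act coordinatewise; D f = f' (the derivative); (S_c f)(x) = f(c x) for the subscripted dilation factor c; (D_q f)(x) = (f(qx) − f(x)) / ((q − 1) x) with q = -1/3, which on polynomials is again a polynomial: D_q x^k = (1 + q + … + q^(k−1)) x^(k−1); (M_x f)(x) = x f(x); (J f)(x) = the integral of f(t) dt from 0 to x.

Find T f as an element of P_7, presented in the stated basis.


the image equals g(x) = -1024x^5 + (584/9)x^4 + (128/27)x^3 + (25/9)x^2

D f = 24x^2 + (16/3)x
S_{-2} f = -64x^3 + (32/3)x^2 + 1
S_{-2} S_{-2} f = 512x^3 + (128/3)x^2 + 1
S_{-2} S_{-2} S_{-2} f = -4096x^3 + (512/3)x^2 + 1
D_q f = (56/9)x^2 + (16/9)x
D_q D_q f = (112/27)x + 16/9
(D + (S_{-2})^3 + (D_q)^2) f = -4096x^3 + (584/3)x^2 + (256/27)x + 25/9
J (D + (S_{-2})^3 + (D_q)^2) f = -1024x^4 + (584/9)x^3 + (128/27)x^2 + (25/9)x
M_x J (D + (S_{-2})^3 + (D_q)^2) f = -1024x^5 + (584/9)x^4 + (128/27)x^3 + (25/9)x^2


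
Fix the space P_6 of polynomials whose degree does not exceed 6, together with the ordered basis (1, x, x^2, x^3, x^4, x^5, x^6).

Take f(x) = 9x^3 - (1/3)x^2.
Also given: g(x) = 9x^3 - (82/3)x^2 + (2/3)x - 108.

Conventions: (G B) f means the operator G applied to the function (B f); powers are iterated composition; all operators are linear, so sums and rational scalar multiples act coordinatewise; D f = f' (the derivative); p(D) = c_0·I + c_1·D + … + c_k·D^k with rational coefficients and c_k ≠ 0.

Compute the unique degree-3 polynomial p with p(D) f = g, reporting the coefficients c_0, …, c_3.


D^0 f = 9x^3 - (1/3)x^2
D^1 f = 27x^2 - (2/3)x
D^2 f = 54x - 2/3
D^3 f = 54
matching coefficients of g against c_0 f + c_1 Df + … from the top degree down determines the c_i
solution: c_0 = 1, c_1 = -1, c_2 = 0, c_3 = -2

p(D) = I − D − 2·D^3, i.e. c_0 = 1, c_1 = -1, c_2 = 0, c_3 = -2


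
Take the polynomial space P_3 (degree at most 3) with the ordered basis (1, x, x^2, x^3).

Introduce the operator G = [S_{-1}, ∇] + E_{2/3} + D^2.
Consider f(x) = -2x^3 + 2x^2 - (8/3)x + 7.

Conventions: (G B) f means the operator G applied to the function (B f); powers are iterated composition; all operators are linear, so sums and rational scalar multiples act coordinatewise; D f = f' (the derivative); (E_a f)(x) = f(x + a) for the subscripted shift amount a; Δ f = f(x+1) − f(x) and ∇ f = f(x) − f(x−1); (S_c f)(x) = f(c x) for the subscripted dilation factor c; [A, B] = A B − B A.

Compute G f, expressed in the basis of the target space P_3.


∇ f = -6x^2 + 10x - 20/3
S_{-1} ∇ f = -6x^2 - 10x - 20/3
S_{-1} f = 2x^3 + 2x^2 + (8/3)x + 7
∇ S_{-1} f = 6x^2 - 2x + 8/3
[S_{-1}, ∇] f = -12x^2 - 8x - 28/3
E_{2/3} f = -2x^3 - 2x^2 - (8/3)x + 149/27
D f = -6x^2 + 4x - 8/3
D D f = -12x + 4
([S_{-1}, ∇] + E_{2/3} + D^2) f = -2x^3 - 14x^2 - (68/3)x + 5/27

the image equals g(x) = -2x^3 - 14x^2 - (68/3)x + 5/27


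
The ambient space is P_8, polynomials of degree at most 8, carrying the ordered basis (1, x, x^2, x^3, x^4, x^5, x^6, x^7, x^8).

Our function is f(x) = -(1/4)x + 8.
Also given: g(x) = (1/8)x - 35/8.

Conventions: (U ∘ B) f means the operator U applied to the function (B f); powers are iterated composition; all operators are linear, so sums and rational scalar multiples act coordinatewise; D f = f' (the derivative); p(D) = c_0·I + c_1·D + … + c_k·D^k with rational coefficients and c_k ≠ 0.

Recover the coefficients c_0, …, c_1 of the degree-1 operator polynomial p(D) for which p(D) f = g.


p(D) = -(1/2)·I + (3/2)·D, i.e. c_0 = -1/2, c_1 = 3/2

D^0 f = -(1/4)x + 8
D^1 f = -1/4
matching coefficients of g against c_0 f + c_1 Df + … from the top degree down determines the c_i
solution: c_0 = -1/2, c_1 = 3/2


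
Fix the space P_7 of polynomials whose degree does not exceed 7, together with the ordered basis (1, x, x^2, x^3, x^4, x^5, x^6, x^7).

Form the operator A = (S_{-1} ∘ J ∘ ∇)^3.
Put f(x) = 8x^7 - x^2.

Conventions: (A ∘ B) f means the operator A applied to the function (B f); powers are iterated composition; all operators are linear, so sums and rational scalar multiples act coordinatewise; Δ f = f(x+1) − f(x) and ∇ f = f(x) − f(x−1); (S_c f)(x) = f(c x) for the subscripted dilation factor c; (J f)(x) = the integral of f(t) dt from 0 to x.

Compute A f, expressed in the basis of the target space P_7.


∇ f = 56x^6 - 168x^5 + 280x^4 - 280x^3 + 168x^2 - 58x + 9
J ∇ f = 8x^7 - 28x^6 + 56x^5 - 70x^4 + 56x^3 - 29x^2 + 9x
S_{-1} J ∇ f = -8x^7 - 28x^6 - 56x^5 - 70x^4 - 56x^3 - 29x^2 - 9x
∇ (S_{-1} ∘ J ∘ ∇) f = -56x^6 - 140x^4 - 56x^2 - 2x - 2
J ∇ (S_{-1} ∘ J ∘ ∇) f = -8x^7 - 28x^5 - (56/3)x^3 - x^2 - 2x
S_{-1} J ∇ (S_{-1} ∘ J ∘ ∇) f = 8x^7 + 28x^5 + (56/3)x^3 - x^2 + 2x
∇ (S_{-1} ∘ J ∘ ∇) (S_{-1} ∘ J ∘ ∇) f = 56x^6 - 168x^5 + 420x^4 - 560x^3 + 504x^2 - 254x + 173/3
J ∇ (S_{-1} ∘ J ∘ ∇) (S_{-1} ∘ J ∘ ∇) f = 8x^7 - 28x^6 + 84x^5 - 140x^4 + 168x^3 - 127x^2 + (173/3)x
S_{-1} J ∇ (S_{-1} ∘ J ∘ ∇) (S_{-1} ∘ J ∘ ∇) f = -8x^7 - 28x^6 - 84x^5 - 140x^4 - 168x^3 - 127x^2 - (173/3)x

the result is g(x) = -8x^7 - 28x^6 - 84x^5 - 140x^4 - 168x^3 - 127x^2 - (173/3)x


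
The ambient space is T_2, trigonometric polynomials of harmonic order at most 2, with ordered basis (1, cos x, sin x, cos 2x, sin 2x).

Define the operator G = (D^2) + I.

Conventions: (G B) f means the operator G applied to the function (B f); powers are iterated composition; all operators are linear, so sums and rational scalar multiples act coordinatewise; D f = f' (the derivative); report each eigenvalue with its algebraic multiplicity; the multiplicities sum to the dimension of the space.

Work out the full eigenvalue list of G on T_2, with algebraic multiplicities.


λ = -3 (multiplicity 2), λ = 0 (multiplicity 2), λ = 1 (multiplicity 1)

image of 1: 1
image of cos x: 0
image of sin x: 0
image of cos 2x: -3cos 2x
image of sin 2x: -3sin 2x
the matrix is diagonal; its diagonal is (1, 0, 0, -3, -3)
for a triangular matrix the eigenvalues are the diagonal entries, with algebraic multiplicity their repetition count


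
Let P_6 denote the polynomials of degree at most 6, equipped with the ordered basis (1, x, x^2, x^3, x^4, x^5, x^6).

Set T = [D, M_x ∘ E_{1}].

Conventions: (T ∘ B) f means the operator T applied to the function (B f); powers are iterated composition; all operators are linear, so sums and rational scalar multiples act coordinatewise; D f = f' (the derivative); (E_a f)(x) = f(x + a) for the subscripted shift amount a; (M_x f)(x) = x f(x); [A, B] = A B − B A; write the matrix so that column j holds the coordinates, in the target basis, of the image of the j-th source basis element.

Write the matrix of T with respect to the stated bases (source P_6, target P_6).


the matrix is [[1, 1, 1, 1, 1, 1, 1]; [0, 1, 2, 3, 4, 5, 6]; [0, 0, 1, 3, 6, 10, 15]; [0, 0, 0, 1, 4, 10, 20]; [0, 0, 0, 0, 1, 5, 15]; [0, 0, 0, 0, 0, 1, 6]; [0, 0, 0, 0, 0, 0, 1]] (rows listed top to bottom)

image of 1: 1
image of x: x + 1
image of x^2: x^2 + 2x + 1
image of x^3: x^3 + 3x^2 + 3x + 1
image of x^4: x^4 + 4x^3 + 6x^2 + 4x + 1
image of x^5: x^5 + 5x^4 + 10x^3 + 10x^2 + 5x + 1
image of x^6: x^6 + 6x^5 + 15x^4 + 20x^3 + 15x^2 + 6x + 1
each image's coordinates form column j of the matrix


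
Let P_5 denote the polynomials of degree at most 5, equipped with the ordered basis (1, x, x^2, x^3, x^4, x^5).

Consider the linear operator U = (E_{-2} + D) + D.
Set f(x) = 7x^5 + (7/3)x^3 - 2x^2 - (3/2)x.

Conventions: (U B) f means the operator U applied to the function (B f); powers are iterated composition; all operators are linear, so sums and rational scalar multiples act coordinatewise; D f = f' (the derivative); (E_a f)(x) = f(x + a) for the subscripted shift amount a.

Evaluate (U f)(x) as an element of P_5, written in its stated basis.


E_{-2} f = 7x^5 - 70x^4 + (847/3)x^3 - 576x^2 + (1189/2)x - 743/3
D f = 35x^4 + 7x^2 - 4x - 3/2
(E_{-2} + D) f = 7x^5 - 35x^4 + (847/3)x^3 - 569x^2 + (1181/2)x - 1495/6
D f = 35x^4 + 7x^2 - 4x - 3/2
((E_{-2} + D) + D) f = 7x^5 + (847/3)x^3 - 562x^2 + (1173/2)x - 752/3

the image equals g(x) = 7x^5 + (847/3)x^3 - 562x^2 + (1173/2)x - 752/3


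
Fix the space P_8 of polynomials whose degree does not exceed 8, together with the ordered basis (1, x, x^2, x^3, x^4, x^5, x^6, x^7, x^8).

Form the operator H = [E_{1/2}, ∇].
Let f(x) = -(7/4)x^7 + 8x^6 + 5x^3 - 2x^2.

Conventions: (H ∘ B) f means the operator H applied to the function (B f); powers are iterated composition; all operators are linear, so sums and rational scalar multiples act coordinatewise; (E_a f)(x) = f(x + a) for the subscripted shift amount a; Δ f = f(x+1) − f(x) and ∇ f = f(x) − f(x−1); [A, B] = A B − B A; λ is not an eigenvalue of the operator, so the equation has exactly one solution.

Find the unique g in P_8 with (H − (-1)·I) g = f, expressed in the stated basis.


the result is g(x) = -(7/4)x^7 + 8x^6 + 5x^3 - 2x^2

write g with unknown coordinates in the stated basis and equate coefficients in (H − (-1)·I) g = f
solving from the highest basis element down gives g = -(7/4)x^7 + 8x^6 + 5x^3 - 2x^2
check: H g = 0
so H g − (-1)·g = -(7/4)x^7 + 8x^6 + 5x^3 - 2x^2 = f ✓


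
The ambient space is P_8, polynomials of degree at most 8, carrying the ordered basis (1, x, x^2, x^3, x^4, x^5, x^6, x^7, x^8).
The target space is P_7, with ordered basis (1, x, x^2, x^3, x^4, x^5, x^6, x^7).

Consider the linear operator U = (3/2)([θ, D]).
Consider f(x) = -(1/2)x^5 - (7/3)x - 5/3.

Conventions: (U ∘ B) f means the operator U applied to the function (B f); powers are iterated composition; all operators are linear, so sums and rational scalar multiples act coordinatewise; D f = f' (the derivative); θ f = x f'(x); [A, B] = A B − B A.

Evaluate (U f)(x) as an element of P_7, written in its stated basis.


the image equals g(x) = (15/4)x^4 + 7/2

D f = -(5/2)x^4 - 7/3
θ D f = -10x^4
θ f = -(5/2)x^5 - (7/3)x
D θ f = -(25/2)x^4 - 7/3
[θ, D] f = (5/2)x^4 + 7/3
((3/2)([θ, D])) f = (15/4)x^4 + 7/2


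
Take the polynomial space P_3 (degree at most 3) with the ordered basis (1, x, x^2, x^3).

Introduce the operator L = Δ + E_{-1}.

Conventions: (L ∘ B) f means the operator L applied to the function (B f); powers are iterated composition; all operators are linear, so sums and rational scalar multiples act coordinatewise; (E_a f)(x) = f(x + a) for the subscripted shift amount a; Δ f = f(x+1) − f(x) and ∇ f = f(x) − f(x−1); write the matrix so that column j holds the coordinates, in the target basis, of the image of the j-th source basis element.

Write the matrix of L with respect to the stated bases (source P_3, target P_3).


the matrix is [[1, 0, 2, 0]; [0, 1, 0, 6]; [0, 0, 1, 0]; [0, 0, 0, 1]] (rows listed top to bottom)

image of 1: 1
image of x: x
image of x^2: x^2 + 2
image of x^3: x^3 + 6x
each image's coordinates form column j of the matrix


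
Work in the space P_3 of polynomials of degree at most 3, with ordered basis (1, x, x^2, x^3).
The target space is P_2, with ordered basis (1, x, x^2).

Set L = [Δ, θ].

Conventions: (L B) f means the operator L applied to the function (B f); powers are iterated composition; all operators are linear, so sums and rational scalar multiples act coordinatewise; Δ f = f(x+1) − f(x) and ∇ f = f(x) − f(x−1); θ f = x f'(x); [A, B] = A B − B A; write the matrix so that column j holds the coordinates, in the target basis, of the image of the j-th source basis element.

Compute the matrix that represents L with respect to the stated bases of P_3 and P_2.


the matrix is [[0, 1, 2, 3]; [0, 0, 2, 6]; [0, 0, 0, 3]] (rows listed top to bottom)

image of 1: 0
image of x: 1
image of x^2: 2x + 2
image of x^3: 3x^2 + 6x + 3
each image's coordinates form column j of the matrix


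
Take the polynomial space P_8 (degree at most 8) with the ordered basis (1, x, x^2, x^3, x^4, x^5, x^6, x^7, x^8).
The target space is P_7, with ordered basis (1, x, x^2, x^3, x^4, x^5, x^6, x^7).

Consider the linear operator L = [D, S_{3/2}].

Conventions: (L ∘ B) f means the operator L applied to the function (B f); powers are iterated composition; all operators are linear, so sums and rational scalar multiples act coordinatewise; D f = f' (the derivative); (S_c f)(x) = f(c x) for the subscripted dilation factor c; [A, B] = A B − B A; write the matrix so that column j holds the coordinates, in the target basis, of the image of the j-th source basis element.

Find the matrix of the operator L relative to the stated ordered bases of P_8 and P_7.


image of 1: 0
image of x: 1/2
image of x^2: (3/2)x
image of x^3: (27/8)x^2
image of x^4: (27/4)x^3
image of x^5: (405/32)x^4
image of x^6: (729/32)x^5
image of x^7: (5103/128)x^6
image of x^8: (2187/32)x^7
each image's coordinates form column j of the matrix

the matrix is [[0, 1/2, 0, 0, 0, 0, 0, 0, 0]; [0, 0, 3/2, 0, 0, 0, 0, 0, 0]; [0, 0, 0, 27/8, 0, 0, 0, 0, 0]; [0, 0, 0, 0, 27/4, 0, 0, 0, 0]; [0, 0, 0, 0, 0, 405/32, 0, 0, 0]; [0, 0, 0, 0, 0, 0, 729/32, 0, 0]; [0, 0, 0, 0, 0, 0, 0, 5103/128, 0]; [0, 0, 0, 0, 0, 0, 0, 0, 2187/32]] (rows listed top to bottom)


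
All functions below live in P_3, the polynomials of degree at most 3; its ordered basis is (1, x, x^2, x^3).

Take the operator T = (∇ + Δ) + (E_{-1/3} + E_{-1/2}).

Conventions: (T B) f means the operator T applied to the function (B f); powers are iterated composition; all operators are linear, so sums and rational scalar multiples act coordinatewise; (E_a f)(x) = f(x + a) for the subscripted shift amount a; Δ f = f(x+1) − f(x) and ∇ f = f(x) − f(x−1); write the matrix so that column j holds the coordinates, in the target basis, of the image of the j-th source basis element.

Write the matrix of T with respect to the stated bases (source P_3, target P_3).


image of 1: 2
image of x: 2x + 7/6
image of x^2: 2x^2 + (7/3)x + 13/36
image of x^3: 2x^3 + (7/2)x^2 + (13/12)x + 397/216
each image's coordinates form column j of the matrix

the matrix is [[2, 7/6, 13/36, 397/216]; [0, 2, 7/3, 13/12]; [0, 0, 2, 7/2]; [0, 0, 0, 2]] (rows listed top to bottom)


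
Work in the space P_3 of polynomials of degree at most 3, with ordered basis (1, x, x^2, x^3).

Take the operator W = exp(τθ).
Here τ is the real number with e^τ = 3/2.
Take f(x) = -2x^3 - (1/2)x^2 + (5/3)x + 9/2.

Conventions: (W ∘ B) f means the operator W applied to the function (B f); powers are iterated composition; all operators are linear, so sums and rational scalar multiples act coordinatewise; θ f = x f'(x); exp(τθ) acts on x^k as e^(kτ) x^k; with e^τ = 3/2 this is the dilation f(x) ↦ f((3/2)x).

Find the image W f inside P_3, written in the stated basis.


exp(τθ) x^k = e^(kτ) x^k; with e^τ = 3/2 this sends x^k to (3/2)^k x^k
x ↦ 3/2 x
x^2 ↦ 9/4 x^2
x^3 ↦ 27/8 x^3
applying this coordinatewise to f: exp(τθ) f = -(27/4)x^3 - (9/8)x^2 + (5/2)x + 9/2

the image equals g(x) = -(27/4)x^3 - (9/8)x^2 + (5/2)x + 9/2


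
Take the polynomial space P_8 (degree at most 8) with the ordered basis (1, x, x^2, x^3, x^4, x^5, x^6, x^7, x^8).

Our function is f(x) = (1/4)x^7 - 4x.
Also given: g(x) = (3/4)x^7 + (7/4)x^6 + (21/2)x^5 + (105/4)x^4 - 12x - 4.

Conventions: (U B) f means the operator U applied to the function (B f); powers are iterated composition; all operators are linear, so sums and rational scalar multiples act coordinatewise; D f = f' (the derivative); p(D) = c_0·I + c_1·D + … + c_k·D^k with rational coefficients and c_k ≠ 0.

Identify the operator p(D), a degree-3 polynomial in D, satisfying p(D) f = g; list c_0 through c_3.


c_0 = 3, c_1 = 1, c_2 = 1, c_3 = 1/2

D^0 f = (1/4)x^7 - 4x
D^1 f = (7/4)x^6 - 4
D^2 f = (21/2)x^5
D^3 f = (105/2)x^4
matching coefficients of g against c_0 f + c_1 Df + … from the top degree down determines the c_i
solution: c_0 = 3, c_1 = 1, c_2 = 1, c_3 = 1/2


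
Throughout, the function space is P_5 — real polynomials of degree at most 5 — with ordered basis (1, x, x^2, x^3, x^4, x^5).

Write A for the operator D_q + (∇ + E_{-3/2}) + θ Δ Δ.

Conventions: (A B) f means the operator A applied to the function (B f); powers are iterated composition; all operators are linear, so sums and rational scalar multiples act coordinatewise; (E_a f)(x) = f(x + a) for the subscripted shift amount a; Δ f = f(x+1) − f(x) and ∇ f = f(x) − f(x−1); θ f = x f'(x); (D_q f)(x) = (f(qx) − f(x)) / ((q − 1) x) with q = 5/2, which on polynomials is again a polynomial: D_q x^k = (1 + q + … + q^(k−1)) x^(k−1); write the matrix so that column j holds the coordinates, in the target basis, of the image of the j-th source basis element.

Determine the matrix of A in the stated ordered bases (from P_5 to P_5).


the matrix is [[1, 1/2, 5/4, -19/8, 65/16, -211/32]; [0, 1, 5/2, 39/4, 29/2, 1445/16]; [0, 0, 1, 33/4, 63/2, 385/4]; [0, 0, 0, 1, 187/8, 145/2]; [0, 0, 0, 0, 1, 991/16]; [0, 0, 0, 0, 0, 1]] (rows listed top to bottom)

image of 1: 1
image of x: x + 1/2
image of x^2: x^2 + (5/2)x + 5/4
image of x^3: x^3 + (33/4)x^2 + (39/4)x - 19/8
image of x^4: x^4 + (187/8)x^3 + (63/2)x^2 + (29/2)x + 65/16
image of x^5: x^5 + (991/16)x^4 + (145/2)x^3 + (385/4)x^2 + (1445/16)x - 211/32
each image's coordinates form column j of the matrix


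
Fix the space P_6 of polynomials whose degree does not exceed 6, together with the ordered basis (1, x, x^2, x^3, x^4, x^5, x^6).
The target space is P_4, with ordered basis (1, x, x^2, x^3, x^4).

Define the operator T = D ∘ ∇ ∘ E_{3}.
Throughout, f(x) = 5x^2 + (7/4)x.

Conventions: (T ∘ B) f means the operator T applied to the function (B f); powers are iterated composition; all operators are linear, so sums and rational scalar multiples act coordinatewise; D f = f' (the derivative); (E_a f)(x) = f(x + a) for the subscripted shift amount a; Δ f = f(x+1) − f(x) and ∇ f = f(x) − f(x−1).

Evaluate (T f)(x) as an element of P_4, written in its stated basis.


E_{3} f = 5x^2 + (127/4)x + 201/4
∇ E_{3} f = 10x + 107/4
D ∇ E_{3} f = 10

the result is g(x) = 10


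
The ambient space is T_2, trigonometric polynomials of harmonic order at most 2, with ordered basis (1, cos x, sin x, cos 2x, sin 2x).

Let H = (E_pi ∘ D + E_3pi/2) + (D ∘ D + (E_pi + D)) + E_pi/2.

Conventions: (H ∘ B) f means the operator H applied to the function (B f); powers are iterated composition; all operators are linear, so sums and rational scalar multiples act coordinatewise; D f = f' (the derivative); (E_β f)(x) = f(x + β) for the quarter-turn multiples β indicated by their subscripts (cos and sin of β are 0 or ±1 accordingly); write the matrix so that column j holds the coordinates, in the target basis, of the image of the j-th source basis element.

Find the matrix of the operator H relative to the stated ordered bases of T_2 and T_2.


image of 1: 3
image of cos x: -2cos x
image of sin x: -2sin x
image of cos 2x: -5cos 2x - 4sin 2x
image of sin 2x: 4cos 2x - 5sin 2x
each image's coordinates form column j of the matrix

the matrix is [[3, 0, 0, 0, 0]; [0, -2, 0, 0, 0]; [0, 0, -2, 0, 0]; [0, 0, 0, -5, 4]; [0, 0, 0, -4, -5]] (rows listed top to bottom)


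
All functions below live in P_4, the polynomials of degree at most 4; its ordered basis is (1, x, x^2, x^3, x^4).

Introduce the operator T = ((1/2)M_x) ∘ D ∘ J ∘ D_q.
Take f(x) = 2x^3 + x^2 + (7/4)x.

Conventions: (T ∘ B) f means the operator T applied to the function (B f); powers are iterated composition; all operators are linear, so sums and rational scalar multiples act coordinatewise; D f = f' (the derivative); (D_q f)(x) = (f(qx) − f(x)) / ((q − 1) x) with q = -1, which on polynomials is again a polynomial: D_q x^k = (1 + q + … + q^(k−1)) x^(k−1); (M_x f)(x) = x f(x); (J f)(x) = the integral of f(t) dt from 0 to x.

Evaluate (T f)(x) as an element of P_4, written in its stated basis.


the result is g(x) = x^3 + (7/8)x

D_q f = 2x^2 + 7/4
J D_q f = (2/3)x^3 + (7/4)x
D J D_q f = 2x^2 + 7/4
M_x (D ∘ J ∘ D_q) f = 2x^3 + (7/4)x
((1/2)M_x) (D ∘ J ∘ D_q) f = x^3 + (7/8)x


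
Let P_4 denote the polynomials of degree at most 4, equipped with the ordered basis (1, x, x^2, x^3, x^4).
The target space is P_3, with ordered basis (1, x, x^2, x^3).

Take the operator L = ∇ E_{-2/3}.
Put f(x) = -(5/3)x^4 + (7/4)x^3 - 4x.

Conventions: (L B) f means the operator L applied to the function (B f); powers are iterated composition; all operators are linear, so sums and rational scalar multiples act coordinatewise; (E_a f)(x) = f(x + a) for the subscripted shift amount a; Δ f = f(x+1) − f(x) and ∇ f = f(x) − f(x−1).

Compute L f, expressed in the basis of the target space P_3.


E_{-2/3} f = -(5/3)x^4 + (223/36)x^3 - (143/18)x^2 + (25/81)x + 442/243
∇ E_{-2/3} f = -(20/3)x^3 + (343/12)x^2 - (1481/36)x + 5221/324

g(x) = -(20/3)x^3 + (343/12)x^2 - (1481/36)x + 5221/324


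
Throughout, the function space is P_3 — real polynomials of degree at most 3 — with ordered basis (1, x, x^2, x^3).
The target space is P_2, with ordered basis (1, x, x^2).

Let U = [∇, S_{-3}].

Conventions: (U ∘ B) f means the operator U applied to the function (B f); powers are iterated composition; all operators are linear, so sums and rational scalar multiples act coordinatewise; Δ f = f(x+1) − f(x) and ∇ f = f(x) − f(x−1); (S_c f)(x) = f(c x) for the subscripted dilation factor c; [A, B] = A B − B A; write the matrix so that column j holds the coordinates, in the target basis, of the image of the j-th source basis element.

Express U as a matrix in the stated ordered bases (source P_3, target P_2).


image of 1: 0
image of x: -4
image of x^2: 24x - 8
image of x^3: -108x^2 + 72x - 28
each image's coordinates form column j of the matrix

the matrix is [[0, -4, -8, -28]; [0, 0, 24, 72]; [0, 0, 0, -108]] (rows listed top to bottom)


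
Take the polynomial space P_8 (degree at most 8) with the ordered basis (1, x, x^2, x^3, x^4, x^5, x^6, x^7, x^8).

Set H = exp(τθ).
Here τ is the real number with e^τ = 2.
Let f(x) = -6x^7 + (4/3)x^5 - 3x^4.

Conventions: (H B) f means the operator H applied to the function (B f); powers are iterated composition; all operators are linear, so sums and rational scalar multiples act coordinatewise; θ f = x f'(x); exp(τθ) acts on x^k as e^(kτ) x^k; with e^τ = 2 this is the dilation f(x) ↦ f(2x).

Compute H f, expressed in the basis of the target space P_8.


g(x) = -768x^7 + (128/3)x^5 - 48x^4

exp(τθ) x^k = e^(kτ) x^k; with e^τ = 2 this sends x^k to 2^k x^k
x^4 ↦ 16 x^4
x^5 ↦ 32 x^5
x^7 ↦ 128 x^7
applying this coordinatewise to f: exp(τθ) f = -768x^7 + (128/3)x^5 - 48x^4


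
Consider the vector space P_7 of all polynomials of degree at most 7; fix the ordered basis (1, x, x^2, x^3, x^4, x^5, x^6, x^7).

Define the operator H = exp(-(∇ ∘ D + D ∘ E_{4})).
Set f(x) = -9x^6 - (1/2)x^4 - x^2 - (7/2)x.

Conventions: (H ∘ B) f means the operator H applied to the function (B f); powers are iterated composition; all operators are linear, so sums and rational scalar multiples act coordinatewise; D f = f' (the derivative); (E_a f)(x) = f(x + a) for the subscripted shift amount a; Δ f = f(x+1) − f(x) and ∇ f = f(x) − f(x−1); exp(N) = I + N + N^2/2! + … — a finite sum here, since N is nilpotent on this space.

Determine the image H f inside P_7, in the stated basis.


g(x) = -9x^6 + 54x^5 + (2429/2)x^4 + 2882x^3 - 21709x^2 - (288731/2)x - 180977

order-1 term: 54x^5 + 1350x^4 + 8102x^3 + 35130x^2 + 68942x + 110987/2
order-2 term: -135x^4 - 5400x^3 - 64803x^2 - 313260x - 602341
order-3 term: 180x^3 + 8100x^2 + 105302x + 413130
order-4 term: -135x^2 - 5400x - 97201/2
order-5 term: 54x + 1350
order-6 term: -9
the series for exp(-(∇ ∘ D + D ∘ E_{4})) f terminates at order 6
exp(-(∇ ∘ D + D ∘ E_{4})) f = -9x^6 + 54x^5 + (2429/2)x^4 + 2882x^3 - 21709x^2 - (288731/2)x - 180977


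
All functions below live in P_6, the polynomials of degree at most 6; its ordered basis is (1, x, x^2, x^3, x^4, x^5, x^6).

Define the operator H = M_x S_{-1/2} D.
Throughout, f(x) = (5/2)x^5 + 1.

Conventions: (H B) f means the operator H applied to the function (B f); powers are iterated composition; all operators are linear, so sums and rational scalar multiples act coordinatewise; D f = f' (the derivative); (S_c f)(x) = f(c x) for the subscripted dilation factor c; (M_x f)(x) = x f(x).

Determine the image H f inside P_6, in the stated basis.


the result is g(x) = (25/32)x^5

D f = (25/2)x^4
S_{-1/2} D f = (25/32)x^4
M_x S_{-1/2} D f = (25/32)x^5
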